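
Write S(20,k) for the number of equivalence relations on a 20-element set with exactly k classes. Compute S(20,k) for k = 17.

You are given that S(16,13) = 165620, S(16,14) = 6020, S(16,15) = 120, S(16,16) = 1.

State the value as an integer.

[17] T[17,14]:14*6020+165620=249900 · T[17,15]:15*120+6020=7820 · T[17,16]:16*1+120=136 · T[17,17]:17*0+1=1
[18] T[18,15]:15*7820+249900=367200 · T[18,16]:16*136+7820=9996 · T[18,17]:17*1+136=153
[19] T[19,16]:16*9996+367200=527136 · T[19,17]:17*153+9996=12597
[20] T[20,17]:17*12597+527136=741285
Read S(20,17) = 741285.

741285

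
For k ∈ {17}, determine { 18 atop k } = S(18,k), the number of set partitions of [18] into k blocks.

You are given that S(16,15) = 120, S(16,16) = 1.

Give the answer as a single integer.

r17: T_17,16=16×1+120=136; T_17,17=17×0+1=1
r18: T_18,17=17×1+136=153
Read S(18,17) = 153.

153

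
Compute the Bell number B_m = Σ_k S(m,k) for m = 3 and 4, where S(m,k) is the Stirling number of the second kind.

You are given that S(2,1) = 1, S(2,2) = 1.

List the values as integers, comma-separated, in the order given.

5, 15

i=3: T(3,1)=0+1·1=1 | T(3,2)=1+2·1=3 | T(3,3)=1+3·0=1
i=4: T(4,1)=0+1·1=1 | T(4,2)=1+2·3=7 | T(4,3)=3+3·1=6 | T(4,4)=1+4·0=1
B_3 = ΣS(3,k) = 1+3+1 = 5
B_4 = ΣS(4,k) = 1+7+6+1 = 15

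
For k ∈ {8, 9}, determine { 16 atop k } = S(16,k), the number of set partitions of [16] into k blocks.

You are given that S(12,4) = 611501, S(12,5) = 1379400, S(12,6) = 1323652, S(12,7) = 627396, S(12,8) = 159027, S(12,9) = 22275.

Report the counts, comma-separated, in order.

2141764053, 820784250

[13] T[13,5]:5*1379400+611501=7508501 · T[13,6]:6*1323652+1379400=9321312 · T[13,7]:7*627396+1323652=5715424 · T[13,8]:8*159027+627396=1899612 · T[13,9]:9*22275+159027=359502
[14] T[14,6]:6*9321312+7508501=63436373 · T[14,7]:7*5715424+9321312=49329280 · T[14,8]:8*1899612+5715424=20912320 · T[14,9]:9*359502+1899612=5135130
[15] T[15,7]:7*49329280+63436373=408741333 · T[15,8]:8*20912320+49329280=216627840 · T[15,9]:9*5135130+20912320=67128490
[16] T[16,8]:8*216627840+408741333=2141764053 · T[16,9]:9*67128490+216627840=820784250
Read S(16,8) = 2141764053, S(16,9) = 820784250.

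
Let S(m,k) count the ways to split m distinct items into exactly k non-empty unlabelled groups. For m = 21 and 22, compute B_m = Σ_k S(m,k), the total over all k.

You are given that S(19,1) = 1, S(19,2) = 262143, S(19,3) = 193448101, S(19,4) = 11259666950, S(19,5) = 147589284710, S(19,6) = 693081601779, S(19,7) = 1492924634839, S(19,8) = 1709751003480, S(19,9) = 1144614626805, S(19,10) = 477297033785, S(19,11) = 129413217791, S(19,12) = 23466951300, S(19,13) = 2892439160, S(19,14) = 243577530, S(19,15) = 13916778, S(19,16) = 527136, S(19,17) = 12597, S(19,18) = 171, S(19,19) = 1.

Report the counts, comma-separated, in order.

[20] T[20,1]:1*1+0=1 · T[20,2]:2*262143+1=524287 · T[20,3]:3*193448101+262143=580606446 · T[20,4]:4*11259666950+193448101=45232115901 · T[20,5]:5*147589284710+11259666950=749206090500 · T[20,6]:6*693081601779+147589284710=4306078895384 · T[20,7]:7*1492924634839+693081601779=11143554045652 · T[20,8]:8*1709751003480+1492924634839=15170932662679 · T[20,9]:9*1144614626805+1709751003480=12011282644725 · T[20,10]:10*477297033785+1144614626805=5917584964655 · T[20,11]:11*129413217791+477297033785=1900842429486 · T[20,12]:12*23466951300+129413217791=411016633391 · T[20,13]:13*2892439160+23466951300=61068660380 · T[20,14]:14*243577530+2892439160=6302524580 · T[20,15]:15*13916778+243577530=452329200 · T[20,16]:16*527136+13916778=22350954 · T[20,17]:17*12597+527136=741285 · T[20,18]:18*171+12597=15675 · T[20,19]:19*1+171=190 · T[20,20]:20*0+1=1
[21] T[21,1]:1*1+0=1 · T[21,2]:2*524287+1=1048575 · T[21,3]:3*580606446+524287=1742343625 · T[21,4]:4*45232115901+580606446=181509070050 · T[21,5]:5*749206090500+45232115901=3791262568401 · T[21,6]:6*4306078895384+749206090500=26585679462804 · T[21,7]:7*11143554045652+4306078895384=82310957214948 · T[21,8]:8*15170932662679+11143554045652=132511015347084 · T[21,9]:9*12011282644725+15170932662679=123272476465204 · T[21,10]:10*5917584964655+12011282644725=71187132291275 · T[21,11]:11*1900842429486+5917584964655=26826851689001 · T[21,12]:12*411016633391+1900842429486=6833042030178 · T[21,13]:13*61068660380+411016633391=1204909218331 · T[21,14]:14*6302524580+61068660380=149304004500 · T[21,15]:15*452329200+6302524580=13087462580 · T[21,16]:16*22350954+452329200=809944464 · T[21,17]:17*741285+22350954=34952799 · T[21,18]:18*15675+741285=1023435 · T[21,19]:19*190+15675=19285 · T[21,20]:20*1+190=210 · T[21,21]:21*0+1=1
[22] T[22,1]:1*1+0=1 · T[22,2]:2*1048575+1=2097151 · T[22,3]:3*1742343625+1048575=5228079450 · T[22,4]:4*181509070050+1742343625=727778623825 · T[22,5]:5*3791262568401+181509070050=19137821912055 · T[22,6]:6*26585679462804+3791262568401=163305339345225 · T[22,7]:7*82310957214948+26585679462804=602762379967440 · T[22,8]:8*132511015347084+82310957214948=1142399079991620 · T[22,9]:9*123272476465204+132511015347084=1241963303533920 · T[22,10]:10*71187132291275+123272476465204=835143799377954 · T[22,11]:11*26826851689001+71187132291275=366282500870286 · T[22,12]:12*6833042030178+26826851689001=108823356051137 · T[22,13]:13*1204909218331+6833042030178=22496861868481 · T[22,14]:14*149304004500+1204909218331=3295165281331 · T[22,15]:15*13087462580+149304004500=345615943200 · T[22,16]:16*809944464+13087462580=26046574004 · T[22,17]:17*34952799+809944464=1404142047 · T[22,18]:18*1023435+34952799=53374629 · T[22,19]:19*19285+1023435=1389850 · T[22,20]:20*210+19285=23485 · T[22,21]:21*1+210=231 · T[22,22]:22*0+1=1
B_21 = ΣS(21,k) = 1+1048575+1742343625+181509070050+3791262568401+26585679462804+82310957214948+132511015347084+123272476465204+71187132291275+26826851689001+6833042030178+1204909218331+149304004500+13087462580+809944464+34952799+1023435+19285+210+1 = 474869816156751
B_22 = ΣS(22,k) = 1+2097151+5228079450+727778623825+19137821912055+163305339345225+602762379967440+1142399079991620+1241963303533920+835143799377954+366282500870286+108823356051137+22496861868481+3295165281331+345615943200+26046574004+1404142047+53374629+1389850+23485+231+1 = 4506715738447323

474869816156751, 4506715738447323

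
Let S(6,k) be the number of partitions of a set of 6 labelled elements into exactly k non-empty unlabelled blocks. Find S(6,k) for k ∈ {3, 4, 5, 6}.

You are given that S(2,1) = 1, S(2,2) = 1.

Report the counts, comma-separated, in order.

90, 65, 15, 1

@3  (3,1):1·1+0→1, (3,2):1·2+1→3, (3,3):0·3+1→1
@4  (4,1):1·1+0→1, (4,2):3·2+1→7, (4,3):1·3+3→6, (4,4):0·4+1→1
@5  (5,2):7·2+1→15, (5,3):6·3+7→25, (5,4):1·4+6→10, (5,5):0·5+1→1
@6  (6,3):25·3+15→90, (6,4):10·4+25→65, (6,5):1·5+10→15, (6,6):0·6+1→1
Read S(6,3) = 90, S(6,4) = 65, S(6,5) = 15, S(6,6) = 1.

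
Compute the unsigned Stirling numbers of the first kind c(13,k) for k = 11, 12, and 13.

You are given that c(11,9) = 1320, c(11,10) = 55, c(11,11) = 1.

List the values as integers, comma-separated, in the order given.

2717, 78, 1

row 12: T[12][10]=11·55+1320=1925  T[12][11]=11·1+55=66  T[12][12]=11·0+1=1
row 13: T[13][11]=12·66+1925=2717  T[13][12]=12·1+66=78  T[13][13]=12·0+1=1
Read c(13,11) = 2717, c(13,12) = 78, c(13,13) = 1.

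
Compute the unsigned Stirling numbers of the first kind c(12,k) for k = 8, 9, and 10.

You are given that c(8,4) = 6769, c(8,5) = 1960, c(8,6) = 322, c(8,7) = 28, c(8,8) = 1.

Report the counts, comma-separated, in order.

@9  (9,5):1960·8+6769→22449, (9,6):322·8+1960→4536, (9,7):28·8+322→546, (9,8):1·8+28→36, (9,9):0·8+1→1
@10  (10,6):4536·9+22449→63273, (10,7):546·9+4536→9450, (10,8):36·9+546→870, (10,9):1·9+36→45, (10,10):0·9+1→1
@11  (11,7):9450·10+63273→157773, (11,8):870·10+9450→18150, (11,9):45·10+870→1320, (11,10):1·10+45→55
@12  (12,8):18150·11+157773→357423, (12,9):1320·11+18150→32670, (12,10):55·11+1320→1925
Read c(12,8) = 357423, c(12,9) = 32670, c(12,10) = 1925.

357423, 32670, 1925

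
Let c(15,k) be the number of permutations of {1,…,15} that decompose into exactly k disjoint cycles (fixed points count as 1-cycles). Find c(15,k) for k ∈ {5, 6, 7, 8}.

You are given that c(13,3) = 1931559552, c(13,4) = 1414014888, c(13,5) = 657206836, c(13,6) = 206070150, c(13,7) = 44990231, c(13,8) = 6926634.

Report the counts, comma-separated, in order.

i=14: T(14,4)=1931559552+13·1414014888=20313753096 | T(14,5)=1414014888+13·657206836=9957703756 | T(14,6)=657206836+13·206070150=3336118786 | T(14,7)=206070150+13·44990231=790943153 | T(14,8)=44990231+13·6926634=135036473
i=15: T(15,5)=20313753096+14·9957703756=159721605680 | T(15,6)=9957703756+14·3336118786=56663366760 | T(15,7)=3336118786+14·790943153=14409322928 | T(15,8)=790943153+14·135036473=2681453775
Read c(15,5) = 159721605680, c(15,6) = 56663366760, c(15,7) = 14409322928, c(15,8) = 2681453775.

159721605680, 56663366760, 14409322928, 2681453775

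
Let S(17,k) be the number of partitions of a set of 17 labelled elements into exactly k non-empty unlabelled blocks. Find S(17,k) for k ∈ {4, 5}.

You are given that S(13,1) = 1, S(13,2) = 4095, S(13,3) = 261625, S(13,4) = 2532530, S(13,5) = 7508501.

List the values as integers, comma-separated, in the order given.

r14: T_14,1=1×1+0=1; T_14,2=2×4095+1=8191; T_14,3=3×261625+4095=788970; T_14,4=4×2532530+261625=10391745; T_14,5=5×7508501+2532530=40075035
r15: T_15,2=2×8191+1=16383; T_15,3=3×788970+8191=2375101; T_15,4=4×10391745+788970=42355950; T_15,5=5×40075035+10391745=210766920
r16: T_16,3=3×2375101+16383=7141686; T_16,4=4×42355950+2375101=171798901; T_16,5=5×210766920+42355950=1096190550
r17: T_17,4=4×171798901+7141686=694337290; T_17,5=5×1096190550+171798901=5652751651
Read S(17,4) = 694337290, S(17,5) = 5652751651.

694337290, 5652751651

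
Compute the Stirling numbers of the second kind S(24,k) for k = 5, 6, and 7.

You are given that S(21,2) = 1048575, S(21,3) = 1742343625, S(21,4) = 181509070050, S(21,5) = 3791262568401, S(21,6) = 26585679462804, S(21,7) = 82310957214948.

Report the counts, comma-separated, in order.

485000783495250, 6090236036084530, 31677463851804540

i=22: T(22,3)=1048575+3·1742343625=5228079450 | T(22,4)=1742343625+4·181509070050=727778623825 | T(22,5)=181509070050+5·3791262568401=19137821912055 | T(22,6)=3791262568401+6·26585679462804=163305339345225 | T(22,7)=26585679462804+7·82310957214948=602762379967440
i=23: T(23,4)=5228079450+4·727778623825=2916342574750 | T(23,5)=727778623825+5·19137821912055=96416888184100 | T(23,6)=19137821912055+6·163305339345225=998969857983405 | T(23,7)=163305339345225+7·602762379967440=4382641999117305
i=24: T(24,5)=2916342574750+5·96416888184100=485000783495250 | T(24,6)=96416888184100+6·998969857983405=6090236036084530 | T(24,7)=998969857983405+7·4382641999117305=31677463851804540
Read S(24,5) = 485000783495250, S(24,6) = 6090236036084530, S(24,7) = 31677463851804540.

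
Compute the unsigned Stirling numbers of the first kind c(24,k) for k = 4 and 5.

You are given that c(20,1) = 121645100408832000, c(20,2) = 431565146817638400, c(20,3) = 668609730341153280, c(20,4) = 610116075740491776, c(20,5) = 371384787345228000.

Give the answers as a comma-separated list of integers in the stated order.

157375898285941510732800, 105005310755917452984576

r21: T_21,1=20×121645100408832000+0=2432902008176640000; T_21,2=20×431565146817638400+121645100408832000=8752948036761600000; T_21,3=20×668609730341153280+431565146817638400=13803759753640704000; T_21,4=20×610116075740491776+668609730341153280=12870931245150988800; T_21,5=20×371384787345228000+610116075740491776=8037811822645051776
r22: T_22,2=21×8752948036761600000+2432902008176640000=186244810780170240000; T_22,3=21×13803759753640704000+8752948036761600000=298631902863216384000; T_22,4=21×12870931245150988800+13803759753640704000=284093315901811468800; T_22,5=21×8037811822645051776+12870931245150988800=181664979520697076096
r23: T_23,3=22×298631902863216384000+186244810780170240000=6756146673770930688000; T_23,4=22×284093315901811468800+298631902863216384000=6548684852703068697600; T_23,5=22×181664979520697076096+284093315901811468800=4280722865357147142912
r24: T_24,4=23×6548684852703068697600+6756146673770930688000=157375898285941510732800; T_24,5=23×4280722865357147142912+6548684852703068697600=105005310755917452984576
Read c(24,4) = 157375898285941510732800, c(24,5) = 105005310755917452984576.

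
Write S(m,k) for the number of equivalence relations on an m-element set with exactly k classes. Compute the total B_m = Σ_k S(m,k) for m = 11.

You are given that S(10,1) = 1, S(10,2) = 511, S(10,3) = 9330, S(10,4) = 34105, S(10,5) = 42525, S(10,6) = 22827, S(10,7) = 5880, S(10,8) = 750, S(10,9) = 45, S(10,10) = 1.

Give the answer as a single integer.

678570

i=11: T(11,1)=0+1·1=1 | T(11,2)=1+2·511=1023 | T(11,3)=511+3·9330=28501 | T(11,4)=9330+4·34105=145750 | T(11,5)=34105+5·42525=246730 | T(11,6)=42525+6·22827=179487 | T(11,7)=22827+7·5880=63987 | T(11,8)=5880+8·750=11880 | T(11,9)=750+9·45=1155 | T(11,10)=45+10·1=55 | T(11,11)=1+11·0=1
B_11 = ΣS(11,k) = 1+1023+28501+145750+246730+179487+63987+11880+1155+55+1 = 678570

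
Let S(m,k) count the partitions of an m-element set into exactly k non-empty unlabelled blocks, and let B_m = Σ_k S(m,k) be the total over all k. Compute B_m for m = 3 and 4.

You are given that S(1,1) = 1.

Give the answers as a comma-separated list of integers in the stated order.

@2  (2,1):1·1+0→1, (2,2):0·2+1→1
@3  (3,1):1·1+0→1, (3,2):1·2+1→3, (3,3):0·3+1→1
@4  (4,1):1·1+0→1, (4,2):3·2+1→7, (4,3):1·3+3→6, (4,4):0·4+1→1
B_3 = ΣS(3,k) = 1+3+1 = 5
B_4 = ΣS(4,k) = 1+7+6+1 = 15

5, 15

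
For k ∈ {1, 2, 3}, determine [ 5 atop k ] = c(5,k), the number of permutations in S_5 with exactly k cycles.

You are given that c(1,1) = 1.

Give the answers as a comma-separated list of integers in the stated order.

i=2: T(2,1)=0+1·1=1 | T(2,2)=1+1·0=1
i=3: T(3,1)=0+2·1=2 | T(3,2)=1+2·1=3 | T(3,3)=1+2·0=1
i=4: T(4,1)=0+3·2=6 | T(4,2)=2+3·3=11 | T(4,3)=3+3·1=6
i=5: T(5,1)=0+4·6=24 | T(5,2)=6+4·11=50 | T(5,3)=11+4·6=35
Read c(5,1) = 24, c(5,2) = 50, c(5,3) = 35.

24, 50, 35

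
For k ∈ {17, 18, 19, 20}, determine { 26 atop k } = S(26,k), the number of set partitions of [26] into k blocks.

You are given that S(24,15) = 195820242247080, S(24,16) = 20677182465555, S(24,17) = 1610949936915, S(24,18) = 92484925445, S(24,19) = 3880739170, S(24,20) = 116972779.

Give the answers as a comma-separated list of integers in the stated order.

row 25: T[25][16]=16·20677182465555+195820242247080=526655161695960  T[25][17]=17·1610949936915+20677182465555=48063331393110  T[25][18]=18·92484925445+1610949936915=3275678594925  T[25][19]=19·3880739170+92484925445=166218969675  T[25][20]=20·116972779+3880739170=6220194750
row 26: T[26][17]=17·48063331393110+526655161695960=1343731795378830  T[26][18]=18·3275678594925+48063331393110=107025546101760  T[26][19]=19·166218969675+3275678594925=6433839018750  T[26][20]=20·6220194750+166218969675=290622864675
Read S(26,17) = 1343731795378830, S(26,18) = 107025546101760, S(26,19) = 6433839018750, S(26,20) = 290622864675.

1343731795378830, 107025546101760, 6433839018750, 290622864675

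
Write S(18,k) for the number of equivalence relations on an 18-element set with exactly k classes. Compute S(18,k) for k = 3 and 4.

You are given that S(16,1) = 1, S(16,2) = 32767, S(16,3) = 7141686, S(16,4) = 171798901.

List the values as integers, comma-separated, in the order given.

64439010, 2798806985

r17: T_17,2=2×32767+1=65535; T_17,3=3×7141686+32767=21457825; T_17,4=4×171798901+7141686=694337290
r18: T_18,3=3×21457825+65535=64439010; T_18,4=4×694337290+21457825=2798806985
Read S(18,3) = 64439010, S(18,4) = 2798806985.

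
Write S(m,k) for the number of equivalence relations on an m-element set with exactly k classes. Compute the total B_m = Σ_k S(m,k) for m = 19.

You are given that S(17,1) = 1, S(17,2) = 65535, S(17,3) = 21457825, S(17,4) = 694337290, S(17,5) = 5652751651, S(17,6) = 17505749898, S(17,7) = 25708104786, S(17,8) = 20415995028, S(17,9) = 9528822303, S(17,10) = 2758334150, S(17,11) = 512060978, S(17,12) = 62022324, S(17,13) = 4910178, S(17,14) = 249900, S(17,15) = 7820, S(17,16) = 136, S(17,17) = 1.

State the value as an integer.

5832742205057

r18: T_18,1=1×1+0=1; T_18,2=2×65535+1=131071; T_18,3=3×21457825+65535=64439010; T_18,4=4×694337290+21457825=2798806985; T_18,5=5×5652751651+694337290=28958095545; T_18,6=6×17505749898+5652751651=110687251039; T_18,7=7×25708104786+17505749898=197462483400; T_18,8=8×20415995028+25708104786=189036065010; T_18,9=9×9528822303+20415995028=106175395755; T_18,10=10×2758334150+9528822303=37112163803; T_18,11=11×512060978+2758334150=8391004908; T_18,12=12×62022324+512060978=1256328866; T_18,13=13×4910178+62022324=125854638; T_18,14=14×249900+4910178=8408778; T_18,15=15×7820+249900=367200; T_18,16=16×136+7820=9996; T_18,17=17×1+136=153; T_18,18=18×0+1=1
r19: T_19,1=1×1+0=1; T_19,2=2×131071+1=262143; T_19,3=3×64439010+131071=193448101; T_19,4=4×2798806985+64439010=11259666950; T_19,5=5×28958095545+2798806985=147589284710; T_19,6=6×110687251039+28958095545=693081601779; T_19,7=7×197462483400+110687251039=1492924634839; T_19,8=8×189036065010+197462483400=1709751003480; T_19,9=9×106175395755+189036065010=1144614626805; T_19,10=10×37112163803+106175395755=477297033785; T_19,11=11×8391004908+37112163803=129413217791; T_19,12=12×1256328866+8391004908=23466951300; T_19,13=13×125854638+1256328866=2892439160; T_19,14=14×8408778+125854638=243577530; T_19,15=15×367200+8408778=13916778; T_19,16=16×9996+367200=527136; T_19,17=17×153+9996=12597; T_19,18=18×1+153=171; T_19,19=19×0+1=1
B_19 = ΣS(19,k) = 1+262143+193448101+11259666950+147589284710+693081601779+1492924634839+1709751003480+1144614626805+477297033785+129413217791+23466951300+2892439160+243577530+13916778+527136+12597+171+1 = 5832742205057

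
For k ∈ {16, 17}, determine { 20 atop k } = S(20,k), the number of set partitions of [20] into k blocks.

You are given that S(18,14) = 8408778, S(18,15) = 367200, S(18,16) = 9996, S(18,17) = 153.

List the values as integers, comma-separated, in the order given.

22350954, 741285

r19: T_19,15=15×367200+8408778=13916778; T_19,16=16×9996+367200=527136; T_19,17=17×153+9996=12597
r20: T_20,16=16×527136+13916778=22350954; T_20,17=17×12597+527136=741285
Read S(20,16) = 22350954, S(20,17) = 741285.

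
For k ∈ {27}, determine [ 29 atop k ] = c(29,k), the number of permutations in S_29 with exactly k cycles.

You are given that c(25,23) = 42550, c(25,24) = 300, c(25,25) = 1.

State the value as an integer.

78561

i=26: T(26,24)=42550+25·300=50050 | T(26,25)=300+25·1=325 | T(26,26)=1+25·0=1
i=27: T(27,25)=50050+26·325=58500 | T(27,26)=325+26·1=351 | T(27,27)=1+26·0=1
i=28: T(28,26)=58500+27·351=67977 | T(28,27)=351+27·1=378
i=29: T(29,27)=67977+28·378=78561
Read c(29,27) = 78561.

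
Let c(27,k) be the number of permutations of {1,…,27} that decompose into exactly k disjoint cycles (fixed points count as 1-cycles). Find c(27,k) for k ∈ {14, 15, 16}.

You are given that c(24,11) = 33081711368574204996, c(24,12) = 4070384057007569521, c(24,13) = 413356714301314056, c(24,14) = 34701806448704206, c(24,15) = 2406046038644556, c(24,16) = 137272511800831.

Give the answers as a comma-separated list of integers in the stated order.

1654339178844590073615, 137637641117332879365, 9666373658466991050

row 25: T[25][12]=24·4070384057007569521+33081711368574204996=130770928736755873500  T[25][13]=24·413356714301314056+4070384057007569521=13990945200239106865  T[25][14]=24·34701806448704206+413356714301314056=1246200069070215000  T[25][15]=24·2406046038644556+34701806448704206=92446911376173550  T[25][16]=24·137272511800831+2406046038644556=5700586321864500
row 26: T[26][13]=25·13990945200239106865+130770928736755873500=480544558742733545125  T[26][14]=25·1246200069070215000+13990945200239106865=45145946926994481865  T[26][15]=25·92446911376173550+1246200069070215000=3557372853474553750  T[26][16]=25·5700586321864500+92446911376173550=234961569422786050
row 27: T[27][14]=26·45145946926994481865+480544558742733545125=1654339178844590073615  T[27][15]=26·3557372853474553750+45145946926994481865=137637641117332879365  T[27][16]=26·234961569422786050+3557372853474553750=9666373658466991050
Read c(27,14) = 1654339178844590073615, c(27,15) = 137637641117332879365, c(27,16) = 9666373658466991050.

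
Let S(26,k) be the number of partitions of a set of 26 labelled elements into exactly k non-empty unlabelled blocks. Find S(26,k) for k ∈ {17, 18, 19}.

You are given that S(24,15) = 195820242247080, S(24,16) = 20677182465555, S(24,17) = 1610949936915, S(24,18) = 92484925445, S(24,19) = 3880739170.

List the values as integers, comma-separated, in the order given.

r25: T_25,16=16×20677182465555+195820242247080=526655161695960; T_25,17=17×1610949936915+20677182465555=48063331393110; T_25,18=18×92484925445+1610949936915=3275678594925; T_25,19=19×3880739170+92484925445=166218969675
r26: T_26,17=17×48063331393110+526655161695960=1343731795378830; T_26,18=18×3275678594925+48063331393110=107025546101760; T_26,19=19×166218969675+3275678594925=6433839018750
Read S(26,17) = 1343731795378830, S(26,18) = 107025546101760, S(26,19) = 6433839018750.

1343731795378830, 107025546101760, 6433839018750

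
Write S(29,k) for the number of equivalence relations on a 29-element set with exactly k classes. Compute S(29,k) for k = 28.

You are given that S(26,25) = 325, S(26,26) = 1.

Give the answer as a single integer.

i=27: T(27,26)=325+26·1=351 | T(27,27)=1+27·0=1
i=28: T(28,27)=351+27·1=378 | T(28,28)=1+28·0=1
i=29: T(29,28)=378+28·1=406
Read S(29,28) = 406.

406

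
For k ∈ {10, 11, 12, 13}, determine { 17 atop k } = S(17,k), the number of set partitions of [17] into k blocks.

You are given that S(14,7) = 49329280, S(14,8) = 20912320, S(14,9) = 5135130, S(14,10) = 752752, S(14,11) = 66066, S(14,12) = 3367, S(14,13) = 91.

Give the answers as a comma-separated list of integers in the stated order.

2758334150, 512060978, 62022324, 4910178

row 15: T[15][8]=8·20912320+49329280=216627840  T[15][9]=9·5135130+20912320=67128490  T[15][10]=10·752752+5135130=12662650  T[15][11]=11·66066+752752=1479478  T[15][12]=12·3367+66066=106470  T[15][13]=13·91+3367=4550
row 16: T[16][9]=9·67128490+216627840=820784250  T[16][10]=10·12662650+67128490=193754990  T[16][11]=11·1479478+12662650=28936908  T[16][12]=12·106470+1479478=2757118  T[16][13]=13·4550+106470=165620
row 17: T[17][10]=10·193754990+820784250=2758334150  T[17][11]=11·28936908+193754990=512060978  T[17][12]=12·2757118+28936908=62022324  T[17][13]=13·165620+2757118=4910178
Read S(17,10) = 2758334150, S(17,11) = 512060978, S(17,12) = 62022324, S(17,13) = 4910178.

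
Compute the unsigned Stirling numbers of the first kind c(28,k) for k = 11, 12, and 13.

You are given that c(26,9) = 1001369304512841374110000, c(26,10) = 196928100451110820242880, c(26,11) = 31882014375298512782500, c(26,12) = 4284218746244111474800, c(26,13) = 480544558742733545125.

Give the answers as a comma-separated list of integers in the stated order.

@27  (27,10):196928100451110820242880·26+1001369304512841374110000→6121499916241722700424880, (27,11):31882014375298512782500·26+196928100451110820242880→1025860474208872152587880, (27,12):4284218746244111474800·26+31882014375298512782500→143271701777645411127300, (27,13):480544558742733545125·26+4284218746244111474800→16778377273555183648050
@28  (28,11):1025860474208872152587880·27+6121499916241722700424880→33819732719881270820297640, (28,12):143271701777645411127300·27+1025860474208872152587880→4894196422205298253024980, (28,13):16778377273555183648050·27+143271701777645411127300→596287888163635369624650
Read c(28,11) = 33819732719881270820297640, c(28,12) = 4894196422205298253024980, c(28,13) = 596287888163635369624650.

33819732719881270820297640, 4894196422205298253024980, 596287888163635369624650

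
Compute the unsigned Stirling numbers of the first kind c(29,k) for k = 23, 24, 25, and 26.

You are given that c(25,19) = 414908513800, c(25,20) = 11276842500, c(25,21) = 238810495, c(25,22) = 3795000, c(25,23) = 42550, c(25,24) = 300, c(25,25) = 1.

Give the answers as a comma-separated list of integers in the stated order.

row 26: T[26][20]=25·11276842500+414908513800=696829576300  T[26][21]=25·238810495+11276842500=17247104875  T[26][22]=25·3795000+238810495=333685495  T[26][23]=25·42550+3795000=4858750  T[26][24]=25·300+42550=50050  T[26][25]=25·1+300=325  T[26][26]=25·0+1=1
row 27: T[27][21]=26·17247104875+696829576300=1145254303050  T[27][22]=26·333685495+17247104875=25922927745  T[27][23]=26·4858750+333685495=460012995  T[27][24]=26·50050+4858750=6160050  T[27][25]=26·325+50050=58500  T[27][26]=26·1+325=351
row 28: T[28][22]=27·25922927745+1145254303050=1845173352165  T[28][23]=27·460012995+25922927745=38343278610  T[28][24]=27·6160050+460012995=626334345  T[28][25]=27·58500+6160050=7739550  T[28][26]=27·351+58500=67977
row 29: T[29][23]=28·38343278610+1845173352165=2918785153245  T[29][24]=28·626334345+38343278610=55880640270  T[29][25]=28·7739550+626334345=843041745  T[29][26]=28·67977+7739550=9642906
Read c(29,23) = 2918785153245, c(29,24) = 55880640270, c(29,25) = 843041745, c(29,26) = 9642906.

2918785153245, 55880640270, 843041745, 9642906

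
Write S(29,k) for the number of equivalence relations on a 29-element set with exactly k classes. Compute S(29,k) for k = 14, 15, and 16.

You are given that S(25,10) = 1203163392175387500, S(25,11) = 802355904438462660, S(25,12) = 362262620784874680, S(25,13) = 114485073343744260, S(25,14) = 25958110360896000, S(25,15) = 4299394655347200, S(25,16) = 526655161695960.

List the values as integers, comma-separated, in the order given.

2534474684137526739000, 689692892575539953400, 140694950355081071520

row 26: T[26][11]=11·802355904438462660+1203163392175387500=10029078340998476760  T[26][12]=12·362262620784874680+802355904438462660=5149507353856958820  T[26][13]=13·114485073343744260+362262620784874680=1850568574253550060  T[26][14]=14·25958110360896000+114485073343744260=477898618396288260  T[26][15]=15·4299394655347200+25958110360896000=90449030191104000  T[26][16]=16·526655161695960+4299394655347200=12725877242482560
row 27: T[27][12]=12·5149507353856958820+10029078340998476760=71823166587281982600  T[27][13]=13·1850568574253550060+5149507353856958820=29206898819153109600  T[27][14]=14·477898618396288260+1850568574253550060=8541149231801585700  T[27][15]=15·90449030191104000+477898618396288260=1834634071262848260  T[27][16]=16·12725877242482560+90449030191104000=294063066070824960
row 28: T[28][13]=13·29206898819153109600+71823166587281982600=451512851236272407400  T[28][14]=14·8541149231801585700+29206898819153109600=148782988064375309400  T[28][15]=15·1834634071262848260+8541149231801585700=36060660300744309600  T[28][16]=16·294063066070824960+1834634071262848260=6539643128396047620
row 29: T[29][14]=14·148782988064375309400+451512851236272407400=2534474684137526739000  T[29][15]=15·36060660300744309600+148782988064375309400=689692892575539953400  T[29][16]=16·6539643128396047620+36060660300744309600=140694950355081071520
Read S(29,14) = 2534474684137526739000, S(29,15) = 689692892575539953400, S(29,16) = 140694950355081071520.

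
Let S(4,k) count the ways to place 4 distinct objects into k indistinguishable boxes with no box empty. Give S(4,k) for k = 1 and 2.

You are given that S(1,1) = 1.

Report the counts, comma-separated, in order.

1, 7

row 2: T[2][1]=1·1+0=1  T[2][2]=2·0+1=1
row 3: T[3][1]=1·1+0=1  T[3][2]=2·1+1=3
row 4: T[4][1]=1·1+0=1  T[4][2]=2·3+1=7
Read S(4,1) = 1, S(4,2) = 7.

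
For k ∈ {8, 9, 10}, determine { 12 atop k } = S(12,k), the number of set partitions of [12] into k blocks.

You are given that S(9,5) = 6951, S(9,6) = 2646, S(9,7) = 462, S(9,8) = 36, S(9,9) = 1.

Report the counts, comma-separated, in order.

159027, 22275, 1705

r10: T_10,6=6×2646+6951=22827; T_10,7=7×462+2646=5880; T_10,8=8×36+462=750; T_10,9=9×1+36=45; T_10,10=10×0+1=1
r11: T_11,7=7×5880+22827=63987; T_11,8=8×750+5880=11880; T_11,9=9×45+750=1155; T_11,10=10×1+45=55
r12: T_12,8=8×11880+63987=159027; T_12,9=9×1155+11880=22275; T_12,10=10×55+1155=1705
Read S(12,8) = 159027, S(12,9) = 22275, S(12,10) = 1705.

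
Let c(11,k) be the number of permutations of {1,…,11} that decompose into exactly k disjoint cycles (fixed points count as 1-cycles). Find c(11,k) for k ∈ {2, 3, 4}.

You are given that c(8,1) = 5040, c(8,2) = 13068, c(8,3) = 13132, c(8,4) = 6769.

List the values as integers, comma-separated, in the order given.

[9] T[9,1]:8*5040+0=40320 · T[9,2]:8*13068+5040=109584 · T[9,3]:8*13132+13068=118124 · T[9,4]:8*6769+13132=67284
[10] T[10,1]:9*40320+0=362880 · T[10,2]:9*109584+40320=1026576 · T[10,3]:9*118124+109584=1172700 · T[10,4]:9*67284+118124=723680
[11] T[11,2]:10*1026576+362880=10628640 · T[11,3]:10*1172700+1026576=12753576 · T[11,4]:10*723680+1172700=8409500
Read c(11,2) = 10628640, c(11,3) = 12753576, c(11,4) = 8409500.

10628640, 12753576, 8409500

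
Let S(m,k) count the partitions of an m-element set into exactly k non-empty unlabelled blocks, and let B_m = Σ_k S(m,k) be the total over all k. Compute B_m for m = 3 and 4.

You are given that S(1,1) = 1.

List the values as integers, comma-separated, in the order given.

r2: T_2,1=1×1+0=1; T_2,2=2×0+1=1
r3: T_3,1=1×1+0=1; T_3,2=2×1+1=3; T_3,3=3×0+1=1
r4: T_4,1=1×1+0=1; T_4,2=2×3+1=7; T_4,3=3×1+3=6; T_4,4=4×0+1=1
B_3 = ΣS(3,k) = 1+3+1 = 5
B_4 = ΣS(4,k) = 1+7+6+1 = 15

5, 15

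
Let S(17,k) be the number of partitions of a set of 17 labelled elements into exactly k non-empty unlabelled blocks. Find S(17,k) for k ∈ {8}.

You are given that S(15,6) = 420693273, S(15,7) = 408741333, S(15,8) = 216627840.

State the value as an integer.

20415995028

@16  (16,7):408741333·7+420693273→3281882604, (16,8):216627840·8+408741333→2141764053
@17  (17,8):2141764053·8+3281882604→20415995028
Read S(17,8) = 20415995028.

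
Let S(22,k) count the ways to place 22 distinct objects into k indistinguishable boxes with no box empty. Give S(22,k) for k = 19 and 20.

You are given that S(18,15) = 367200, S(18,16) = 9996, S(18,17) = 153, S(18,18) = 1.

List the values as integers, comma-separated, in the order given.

[19] T[19,16]:16*9996+367200=527136 · T[19,17]:17*153+9996=12597 · T[19,18]:18*1+153=171 · T[19,19]:19*0+1=1
[20] T[20,17]:17*12597+527136=741285 · T[20,18]:18*171+12597=15675 · T[20,19]:19*1+171=190 · T[20,20]:20*0+1=1
[21] T[21,18]:18*15675+741285=1023435 · T[21,19]:19*190+15675=19285 · T[21,20]:20*1+190=210
[22] T[22,19]:19*19285+1023435=1389850 · T[22,20]:20*210+19285=23485
Read S(22,19) = 1389850, S(22,20) = 23485.

1389850, 23485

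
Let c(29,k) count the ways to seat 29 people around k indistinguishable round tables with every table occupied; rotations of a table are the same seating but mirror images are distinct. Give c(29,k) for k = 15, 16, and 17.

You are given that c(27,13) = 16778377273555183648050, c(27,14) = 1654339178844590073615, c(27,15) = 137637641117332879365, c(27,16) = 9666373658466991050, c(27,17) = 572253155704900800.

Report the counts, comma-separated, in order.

r28: T_28,14=27×1654339178844590073615+16778377273555183648050=61445535102359115635655; T_28,15=27×137637641117332879365+1654339178844590073615=5370555489012577816470; T_28,16=27×9666373658466991050+137637641117332879365=398629729895941637715; T_28,17=27×572253155704900800+9666373658466991050=25117208862499312650
r29: T_29,15=28×5370555489012577816470+61445535102359115635655=211821088794711294496815; T_29,16=28×398629729895941637715+5370555489012577816470=16532187926098943672490; T_29,17=28×25117208862499312650+398629729895941637715=1101911578045922391915
Read c(29,15) = 211821088794711294496815, c(29,16) = 16532187926098943672490, c(29,17) = 1101911578045922391915.

211821088794711294496815, 16532187926098943672490, 1101911578045922391915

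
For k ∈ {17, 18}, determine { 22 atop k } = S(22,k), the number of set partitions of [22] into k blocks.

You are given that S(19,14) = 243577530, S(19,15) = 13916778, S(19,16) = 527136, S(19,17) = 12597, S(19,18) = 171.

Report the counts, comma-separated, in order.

1404142047, 53374629

i=20: T(20,15)=243577530+15·13916778=452329200 | T(20,16)=13916778+16·527136=22350954 | T(20,17)=527136+17·12597=741285 | T(20,18)=12597+18·171=15675
i=21: T(21,16)=452329200+16·22350954=809944464 | T(21,17)=22350954+17·741285=34952799 | T(21,18)=741285+18·15675=1023435
i=22: T(22,17)=809944464+17·34952799=1404142047 | T(22,18)=34952799+18·1023435=53374629
Read S(22,17) = 1404142047, S(22,18) = 53374629.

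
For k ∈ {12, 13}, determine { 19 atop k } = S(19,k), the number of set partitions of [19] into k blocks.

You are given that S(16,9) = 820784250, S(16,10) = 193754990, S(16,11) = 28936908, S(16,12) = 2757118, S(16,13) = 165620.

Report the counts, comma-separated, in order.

23466951300, 2892439160

i=17: T(17,10)=820784250+10·193754990=2758334150 | T(17,11)=193754990+11·28936908=512060978 | T(17,12)=28936908+12·2757118=62022324 | T(17,13)=2757118+13·165620=4910178
i=18: T(18,11)=2758334150+11·512060978=8391004908 | T(18,12)=512060978+12·62022324=1256328866 | T(18,13)=62022324+13·4910178=125854638
i=19: T(19,12)=8391004908+12·1256328866=23466951300 | T(19,13)=1256328866+13·125854638=2892439160
Read S(19,12) = 23466951300, S(19,13) = 2892439160.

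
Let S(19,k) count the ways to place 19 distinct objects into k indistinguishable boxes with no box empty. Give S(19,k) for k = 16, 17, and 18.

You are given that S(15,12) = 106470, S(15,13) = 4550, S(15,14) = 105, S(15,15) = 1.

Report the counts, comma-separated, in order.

@16  (16,13):4550·13+106470→165620, (16,14):105·14+4550→6020, (16,15):1·15+105→120, (16,16):0·16+1→1
@17  (17,14):6020·14+165620→249900, (17,15):120·15+6020→7820, (17,16):1·16+120→136, (17,17):0·17+1→1
@18  (18,15):7820·15+249900→367200, (18,16):136·16+7820→9996, (18,17):1·17+136→153, (18,18):0·18+1→1
@19  (19,16):9996·16+367200→527136, (19,17):153·17+9996→12597, (19,18):1·18+153→171
Read S(19,16) = 527136, S(19,17) = 12597, S(19,18) = 171.

527136, 12597, 171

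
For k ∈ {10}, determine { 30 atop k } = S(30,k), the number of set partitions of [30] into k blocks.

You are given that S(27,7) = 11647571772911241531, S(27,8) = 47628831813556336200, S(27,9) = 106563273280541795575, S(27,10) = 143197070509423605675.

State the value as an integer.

173373343599189364594756

i=28: T(28,8)=11647571772911241531+8·47628831813556336200=392678226281361931131 | T(28,9)=47628831813556336200+9·106563273280541795575=1006698291338432496375 | T(28,10)=106563273280541795575+10·143197070509423605675=1538533978374777852325
i=29: T(29,9)=392678226281361931131+9·1006698291338432496375=9452962848327254398506 | T(29,10)=1006698291338432496375+10·1538533978374777852325=16392038075086211019625
i=30: T(30,10)=9452962848327254398506+10·16392038075086211019625=173373343599189364594756
Read S(30,10) = 173373343599189364594756.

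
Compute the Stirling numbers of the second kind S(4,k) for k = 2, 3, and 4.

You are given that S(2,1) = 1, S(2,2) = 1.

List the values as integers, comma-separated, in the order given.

r3: T_3,1=1×1+0=1; T_3,2=2×1+1=3; T_3,3=3×0+1=1
r4: T_4,2=2×3+1=7; T_4,3=3×1+3=6; T_4,4=4×0+1=1
Read S(4,2) = 7, S(4,3) = 6, S(4,4) = 1.

7, 6, 1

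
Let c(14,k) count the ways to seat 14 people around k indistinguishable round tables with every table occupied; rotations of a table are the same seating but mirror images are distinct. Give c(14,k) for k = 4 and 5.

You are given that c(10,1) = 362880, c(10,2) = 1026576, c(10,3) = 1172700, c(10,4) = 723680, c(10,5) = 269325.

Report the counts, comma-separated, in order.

[11] T[11,1]:10*362880+0=3628800 · T[11,2]:10*1026576+362880=10628640 · T[11,3]:10*1172700+1026576=12753576 · T[11,4]:10*723680+1172700=8409500 · T[11,5]:10*269325+723680=3416930
[12] T[12,2]:11*10628640+3628800=120543840 · T[12,3]:11*12753576+10628640=150917976 · T[12,4]:11*8409500+12753576=105258076 · T[12,5]:11*3416930+8409500=45995730
[13] T[13,3]:12*150917976+120543840=1931559552 · T[13,4]:12*105258076+150917976=1414014888 · T[13,5]:12*45995730+105258076=657206836
[14] T[14,4]:13*1414014888+1931559552=20313753096 · T[14,5]:13*657206836+1414014888=9957703756
Read c(14,4) = 20313753096, c(14,5) = 9957703756.

20313753096, 9957703756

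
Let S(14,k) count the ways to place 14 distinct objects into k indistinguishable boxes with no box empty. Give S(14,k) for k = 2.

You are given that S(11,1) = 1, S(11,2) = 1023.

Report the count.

8191

i=12: T(12,1)=0+1·1=1 | T(12,2)=1+2·1023=2047
i=13: T(13,1)=0+1·1=1 | T(13,2)=1+2·2047=4095
i=14: T(14,2)=1+2·4095=8191
Read S(14,2) = 8191.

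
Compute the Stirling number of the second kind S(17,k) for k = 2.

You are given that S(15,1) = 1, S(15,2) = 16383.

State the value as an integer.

i=16: T(16,1)=0+1·1=1 | T(16,2)=1+2·16383=32767
i=17: T(17,2)=1+2·32767=65535
Read S(17,2) = 65535.

65535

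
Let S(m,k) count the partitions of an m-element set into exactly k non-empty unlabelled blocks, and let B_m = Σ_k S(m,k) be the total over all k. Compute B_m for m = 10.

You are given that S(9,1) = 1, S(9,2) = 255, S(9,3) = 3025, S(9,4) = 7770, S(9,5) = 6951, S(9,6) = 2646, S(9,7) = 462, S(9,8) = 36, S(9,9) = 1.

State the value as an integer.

115975

@10  (10,1):1·1+0→1, (10,2):255·2+1→511, (10,3):3025·3+255→9330, (10,4):7770·4+3025→34105, (10,5):6951·5+7770→42525, (10,6):2646·6+6951→22827, (10,7):462·7+2646→5880, (10,8):36·8+462→750, (10,9):1·9+36→45, (10,10):0·10+1→1
B_10 = ΣS(10,k) = 1+511+9330+34105+42525+22827+5880+750+45+1 = 115975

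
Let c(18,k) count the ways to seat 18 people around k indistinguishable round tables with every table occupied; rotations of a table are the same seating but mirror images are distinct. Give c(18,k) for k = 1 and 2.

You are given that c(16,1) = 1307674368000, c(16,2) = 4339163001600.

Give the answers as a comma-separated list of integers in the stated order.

355687428096000, 1223405590579200

i=17: T(17,1)=0+16·1307674368000=20922789888000 | T(17,2)=1307674368000+16·4339163001600=70734282393600
i=18: T(18,1)=0+17·20922789888000=355687428096000 | T(18,2)=20922789888000+17·70734282393600=1223405590579200
Read c(18,1) = 355687428096000, c(18,2) = 1223405590579200.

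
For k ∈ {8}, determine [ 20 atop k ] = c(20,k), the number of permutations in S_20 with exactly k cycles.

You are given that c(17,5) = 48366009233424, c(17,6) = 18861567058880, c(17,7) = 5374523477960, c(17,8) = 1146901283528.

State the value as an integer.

row 18: T[18][6]=17·18861567058880+48366009233424=369012649234384  T[18][7]=17·5374523477960+18861567058880=110228466184200  T[18][8]=17·1146901283528+5374523477960=24871845297936
row 19: T[19][7]=18·110228466184200+369012649234384=2353125040549984  T[19][8]=18·24871845297936+110228466184200=557921681547048
row 20: T[20][8]=19·557921681547048+2353125040549984=12953636989943896
Read c(20,8) = 12953636989943896.

12953636989943896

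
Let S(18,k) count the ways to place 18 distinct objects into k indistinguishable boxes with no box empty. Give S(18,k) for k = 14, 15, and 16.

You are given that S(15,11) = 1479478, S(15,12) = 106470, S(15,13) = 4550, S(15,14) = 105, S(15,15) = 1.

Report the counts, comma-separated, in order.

i=16: T(16,12)=1479478+12·106470=2757118 | T(16,13)=106470+13·4550=165620 | T(16,14)=4550+14·105=6020 | T(16,15)=105+15·1=120 | T(16,16)=1+16·0=1
i=17: T(17,13)=2757118+13·165620=4910178 | T(17,14)=165620+14·6020=249900 | T(17,15)=6020+15·120=7820 | T(17,16)=120+16·1=136
i=18: T(18,14)=4910178+14·249900=8408778 | T(18,15)=249900+15·7820=367200 | T(18,16)=7820+16·136=9996
Read S(18,14) = 8408778, S(18,15) = 367200, S(18,16) = 9996.

8408778, 367200, 9996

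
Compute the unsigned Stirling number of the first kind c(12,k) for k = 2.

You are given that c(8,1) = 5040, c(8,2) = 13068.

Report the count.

120543840

i=9: T(9,1)=0+8·5040=40320 | T(9,2)=5040+8·13068=109584
i=10: T(10,1)=0+9·40320=362880 | T(10,2)=40320+9·109584=1026576
i=11: T(11,1)=0+10·362880=3628800 | T(11,2)=362880+10·1026576=10628640
i=12: T(12,2)=3628800+11·10628640=120543840
Read c(12,2) = 120543840.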